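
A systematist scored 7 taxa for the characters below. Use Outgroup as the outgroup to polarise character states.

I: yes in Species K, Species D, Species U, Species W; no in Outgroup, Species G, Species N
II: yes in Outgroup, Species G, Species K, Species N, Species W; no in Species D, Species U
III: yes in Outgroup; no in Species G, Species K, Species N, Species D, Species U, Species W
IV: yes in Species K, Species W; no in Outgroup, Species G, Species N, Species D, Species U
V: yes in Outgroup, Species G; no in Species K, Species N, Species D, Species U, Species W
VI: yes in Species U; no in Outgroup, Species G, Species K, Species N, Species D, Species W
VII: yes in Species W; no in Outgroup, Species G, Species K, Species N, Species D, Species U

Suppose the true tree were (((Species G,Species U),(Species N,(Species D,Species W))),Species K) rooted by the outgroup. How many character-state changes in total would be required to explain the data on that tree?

Map each character onto (((Species G,Species U),(Species N,(Species D,Species W))),Species K) (rooted by Outgroup) and count the minimum state changes it requires (Fitch parsimony):
I: 3; II: 2; III: 1; IV: 2; V: 2; VI: 1; VII: 1.
Total tree length = 12.

12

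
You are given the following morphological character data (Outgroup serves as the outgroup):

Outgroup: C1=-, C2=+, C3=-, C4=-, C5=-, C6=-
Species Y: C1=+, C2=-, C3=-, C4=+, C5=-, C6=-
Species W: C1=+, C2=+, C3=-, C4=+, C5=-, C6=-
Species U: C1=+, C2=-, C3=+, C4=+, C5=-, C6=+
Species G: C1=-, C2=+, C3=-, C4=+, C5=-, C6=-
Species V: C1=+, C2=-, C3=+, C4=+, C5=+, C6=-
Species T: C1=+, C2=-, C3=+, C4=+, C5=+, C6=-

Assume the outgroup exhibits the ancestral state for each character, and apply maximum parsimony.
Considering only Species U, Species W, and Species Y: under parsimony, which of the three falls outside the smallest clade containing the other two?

Character polarity is set by the outgroup: the derived state is whichever differs from the outgroup's state, so for C2 the derived state is '-', and for the remaining characters it is '+'.
Only Species T, Species U, Species V, Species W, and Species Y show the derived state '+' for C1, supporting them as a clade.
Only Species T, Species U, Species V, and Species Y show the derived state '-' for C2, supporting them as a clade.
C3: derived state '+' in Species T, Species U, and Species V only — synapomorphy for {Species T, Species U, Species V}.
All ingroup taxa share the derived state '+' for C4; it defines the ingroup but does not resolve relationships within it.
C5 (derived state '+') is shared by Species T and Species V — a synapomorphy uniting that clade.
C6 (derived state '+') is unique to Species U (autapomorphy; uninformative for grouping).
Most parsimonious ingroup topology: (((Species Y,(Species U,(Species V,Species T))),Species W),Species G).
Species Y and Species U share a more recent common ancestor with each other than either does with Species W, so Species W is the least closely related of the three.

Species W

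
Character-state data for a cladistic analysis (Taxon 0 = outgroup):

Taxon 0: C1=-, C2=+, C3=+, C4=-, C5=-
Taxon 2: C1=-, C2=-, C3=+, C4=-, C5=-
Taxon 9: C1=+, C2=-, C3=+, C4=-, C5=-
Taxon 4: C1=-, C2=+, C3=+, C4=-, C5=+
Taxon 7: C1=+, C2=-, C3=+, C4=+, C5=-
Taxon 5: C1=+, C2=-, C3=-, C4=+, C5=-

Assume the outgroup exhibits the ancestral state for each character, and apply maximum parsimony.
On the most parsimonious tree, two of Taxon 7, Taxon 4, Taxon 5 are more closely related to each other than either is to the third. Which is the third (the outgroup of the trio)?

Character polarity is set by the outgroup: the derived state is whichever differs from the outgroup's state, so for C2, C3 the derived state is '-', and for the remaining characters it is '+'.
C1: derived state '+' in Taxon 5, Taxon 7, and Taxon 9 only — synapomorphy for {Taxon 5, Taxon 7, Taxon 9}.
C2 (derived state '-') is shared by Taxon 2, Taxon 5, Taxon 7, and Taxon 9 — a synapomorphy uniting that clade.
C3 (derived state '-') is unique to Taxon 5 (autapomorphy; uninformative for grouping).
Only Taxon 5 and Taxon 7 show the derived state '+' for C4, supporting them as a clade.
C5: derived state '+' in Taxon 4 only — an autapomorphy, so it tells us nothing about relationships among taxa.
Most parsimonious ingroup topology: ((Taxon 2,(Taxon 9,(Taxon 7,Taxon 5))),Taxon 4).
Taxon 7 and Taxon 5 share a more recent common ancestor with each other than either does with Taxon 4, so Taxon 4 is the least closely related of the three.

Taxon 4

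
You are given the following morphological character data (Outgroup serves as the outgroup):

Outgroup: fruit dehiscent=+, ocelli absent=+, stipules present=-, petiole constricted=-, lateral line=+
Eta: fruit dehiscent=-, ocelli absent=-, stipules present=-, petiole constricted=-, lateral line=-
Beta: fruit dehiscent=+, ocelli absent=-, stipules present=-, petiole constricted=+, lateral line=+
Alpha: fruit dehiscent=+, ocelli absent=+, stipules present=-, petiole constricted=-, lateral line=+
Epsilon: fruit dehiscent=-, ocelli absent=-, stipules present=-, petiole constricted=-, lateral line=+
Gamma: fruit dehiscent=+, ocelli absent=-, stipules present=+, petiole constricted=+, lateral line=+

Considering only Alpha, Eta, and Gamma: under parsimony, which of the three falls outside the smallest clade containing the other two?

Character polarity is set by the outgroup: the derived state is whichever differs from the outgroup's state, so for fruit dehiscent, ocelli absent, lateral line the derived state is '-', and for the remaining characters it is '+'.
fruit dehiscent (derived state '-') is shared by Epsilon and Eta — a synapomorphy uniting that clade.
Only Beta, Epsilon, Eta, and Gamma show the derived state '-' for ocelli absent, supporting them as a clade.
stipules present: derived state '+' in Gamma only — an autapomorphy, so it tells us nothing about relationships among taxa.
petiole constricted: derived state '+' in Beta and Gamma only — synapomorphy for {Beta, Gamma}.
lateral line (derived state '-') is unique to Eta (autapomorphy; uninformative for grouping).
Most parsimonious ingroup topology: (((Eta,Epsilon),(Beta,Gamma)),Alpha).
Gamma and Eta share a more recent common ancestor with each other than either does with Alpha, so Alpha is the least closely related of the three.

Alpha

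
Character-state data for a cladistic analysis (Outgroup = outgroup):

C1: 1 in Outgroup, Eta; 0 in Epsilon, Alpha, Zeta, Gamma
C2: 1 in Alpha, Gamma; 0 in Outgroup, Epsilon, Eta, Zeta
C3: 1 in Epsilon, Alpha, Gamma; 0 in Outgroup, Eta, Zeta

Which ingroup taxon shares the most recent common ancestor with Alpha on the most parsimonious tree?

Gamma

Character polarity is set by the outgroup: the derived state is whichever differs from the outgroup's state, so for C1 the derived state is '0', and for the remaining characters it is '1'.
C1 (derived state '0') is shared by Alpha, Epsilon, Gamma, and Zeta — a synapomorphy uniting that clade.
C2: derived state '1' in Alpha and Gamma only — synapomorphy for {Alpha, Gamma}.
C3: derived state '1' in Alpha, Epsilon, and Gamma only — synapomorphy for {Alpha, Epsilon, Gamma}.
Most parsimonious ingroup topology: (((Epsilon,(Alpha,Gamma)),Zeta),Eta).
Alpha and Gamma form a cherry on this tree, so they are sister taxa.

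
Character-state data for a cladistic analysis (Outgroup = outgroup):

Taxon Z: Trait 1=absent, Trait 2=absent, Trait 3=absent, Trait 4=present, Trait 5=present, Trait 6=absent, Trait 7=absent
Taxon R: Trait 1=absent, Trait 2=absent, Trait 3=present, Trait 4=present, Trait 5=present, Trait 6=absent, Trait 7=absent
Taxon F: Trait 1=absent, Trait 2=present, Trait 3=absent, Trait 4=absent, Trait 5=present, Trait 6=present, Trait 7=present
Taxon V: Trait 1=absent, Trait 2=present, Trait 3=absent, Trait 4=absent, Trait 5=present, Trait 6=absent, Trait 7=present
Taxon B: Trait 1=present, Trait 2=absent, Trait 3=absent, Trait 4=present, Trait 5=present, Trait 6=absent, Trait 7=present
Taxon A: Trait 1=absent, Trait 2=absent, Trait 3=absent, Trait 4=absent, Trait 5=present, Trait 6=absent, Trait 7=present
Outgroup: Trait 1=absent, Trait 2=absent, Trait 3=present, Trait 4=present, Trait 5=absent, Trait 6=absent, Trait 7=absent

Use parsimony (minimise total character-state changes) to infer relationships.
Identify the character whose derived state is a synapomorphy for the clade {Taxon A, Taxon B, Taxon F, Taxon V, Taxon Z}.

Character polarity is set by the outgroup: the derived state is whichever differs from the outgroup's state, so for Trait 3, Trait 4 the derived state is 'absent', and for the remaining characters it is 'present'.
Trait 1 (derived state 'present') is unique to Taxon B (autapomorphy; uninformative for grouping).
Only Taxon F and Taxon V show the derived state 'present' for Trait 2, supporting them as a clade.
Trait 3 (derived state 'absent') is shared by Taxon A, Taxon B, Taxon F, Taxon V, and Taxon Z — a synapomorphy uniting that clade.
Trait 4: derived state 'absent' in Taxon A, Taxon F, and Taxon V only — synapomorphy for {Taxon A, Taxon F, Taxon V}.
Trait 5 (derived state 'present') is shared by all ingroup taxa — unites the whole ingroup.
Trait 6: derived state 'present' in Taxon F only — an autapomorphy, so it tells us nothing about relationships among taxa.
Trait 7 (derived state 'present') is shared by Taxon A, Taxon B, Taxon F, and Taxon V — a synapomorphy uniting that clade.
Most parsimonious ingroup topology: (((((Taxon F,Taxon V),Taxon A),Taxon B),Taxon Z),Taxon R).
The clade {Taxon A, Taxon B, Taxon F, Taxon V, Taxon Z} is supported by Trait 3: its derived state 'absent' occurs in exactly those taxa and in no other taxon (including the outgroup).

Trait 3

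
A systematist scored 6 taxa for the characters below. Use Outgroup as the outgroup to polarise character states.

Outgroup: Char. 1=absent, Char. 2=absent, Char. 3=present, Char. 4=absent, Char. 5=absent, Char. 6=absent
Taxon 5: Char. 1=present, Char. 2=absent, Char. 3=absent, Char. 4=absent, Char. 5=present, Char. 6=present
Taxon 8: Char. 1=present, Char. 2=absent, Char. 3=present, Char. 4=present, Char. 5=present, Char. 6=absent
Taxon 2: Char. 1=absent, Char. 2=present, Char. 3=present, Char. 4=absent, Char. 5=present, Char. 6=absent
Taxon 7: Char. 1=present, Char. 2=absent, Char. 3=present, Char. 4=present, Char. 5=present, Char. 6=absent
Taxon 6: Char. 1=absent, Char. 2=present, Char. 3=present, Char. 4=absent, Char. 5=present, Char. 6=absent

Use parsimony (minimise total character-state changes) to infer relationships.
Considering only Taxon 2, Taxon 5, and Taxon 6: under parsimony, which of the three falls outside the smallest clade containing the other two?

Character polarity is set by the outgroup: the derived state is whichever differs from the outgroup's state, so for Char. 3 the derived state is 'absent', and for the remaining characters it is 'present'.
Char. 1 (derived state 'present') is shared by Taxon 5, Taxon 7, and Taxon 8 — a synapomorphy uniting that clade.
Char. 2: derived state 'present' in Taxon 2 and Taxon 6 only — synapomorphy for {Taxon 2, Taxon 6}.
Char. 3 (derived state 'absent') is unique to Taxon 5 (autapomorphy; uninformative for grouping).
Only Taxon 7 and Taxon 8 show the derived state 'present' for Char. 4, supporting them as a clade.
All ingroup taxa share the derived state 'present' for Char. 5; it defines the ingroup but does not resolve relationships within it.
Char. 6 (derived state 'present') is unique to Taxon 5 (autapomorphy; uninformative for grouping).
Most parsimonious ingroup topology: ((Taxon 5,(Taxon 8,Taxon 7)),(Taxon 2,Taxon 6)).
Taxon 6 and Taxon 2 share a more recent common ancestor with each other than either does with Taxon 5, so Taxon 5 is the least closely related of the three.

Taxon 5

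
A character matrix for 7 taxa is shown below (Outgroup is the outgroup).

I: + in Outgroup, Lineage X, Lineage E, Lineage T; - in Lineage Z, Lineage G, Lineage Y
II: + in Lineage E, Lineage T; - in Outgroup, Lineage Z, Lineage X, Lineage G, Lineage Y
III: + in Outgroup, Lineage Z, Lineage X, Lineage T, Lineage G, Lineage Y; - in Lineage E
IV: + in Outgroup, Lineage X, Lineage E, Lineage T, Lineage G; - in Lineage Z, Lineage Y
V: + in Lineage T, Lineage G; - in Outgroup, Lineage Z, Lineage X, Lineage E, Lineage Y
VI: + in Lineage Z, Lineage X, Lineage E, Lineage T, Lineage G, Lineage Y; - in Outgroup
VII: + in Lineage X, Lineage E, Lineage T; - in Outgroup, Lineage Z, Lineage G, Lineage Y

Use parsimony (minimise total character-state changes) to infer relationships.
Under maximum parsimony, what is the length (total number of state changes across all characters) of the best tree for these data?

8

Character polarity is set by the outgroup: the derived state is whichever differs from the outgroup's state, so for I, III, IV the derived state is '-', and for the remaining characters it is '+'.
Only Lineage G, Lineage Y, and Lineage Z show the derived state '-' for I, supporting them as a clade.
Only Lineage E and Lineage T show the derived state '+' for II, supporting them as a clade.
III: derived state '-' in Lineage E only — an autapomorphy, so it tells us nothing about relationships among taxa.
Only Lineage Y and Lineage Z show the derived state '-' for IV, supporting them as a clade.
V groups Lineage G and Lineage T, which is incompatible with the clades supported by the remaining characters; treating it as convergent (homoplasy) costs fewer steps than any alternative tree.
VI (derived state '+') is shared by all ingroup taxa — unites the whole ingroup.
Only Lineage E, Lineage T, and Lineage X show the derived state '+' for VII, supporting them as a clade.
Most parsimonious ingroup topology: (((Lineage Z,Lineage Y),Lineage G),(Lineage X,(Lineage E,Lineage T))).
Changes per character on this tree: I: 1; II: 1; III: 1; IV: 1; V: 2; VI: 1; VII: 1.
Total = 8.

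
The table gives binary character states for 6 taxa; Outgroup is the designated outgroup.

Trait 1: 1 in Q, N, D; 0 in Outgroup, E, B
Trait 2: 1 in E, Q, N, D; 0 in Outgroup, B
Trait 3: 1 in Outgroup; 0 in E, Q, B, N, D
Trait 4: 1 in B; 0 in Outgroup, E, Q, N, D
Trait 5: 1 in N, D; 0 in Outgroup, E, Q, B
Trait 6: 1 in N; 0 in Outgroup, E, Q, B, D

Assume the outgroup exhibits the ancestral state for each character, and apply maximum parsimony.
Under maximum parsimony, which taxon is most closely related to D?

N

Character polarity is set by the outgroup: the derived state is whichever differs from the outgroup's state, so for Trait 3 the derived state is '0', and for the remaining characters it is '1'.
Trait 1 (derived state '1') is shared by D, N, and Q — a synapomorphy uniting that clade.
Trait 2: derived state '1' in D, E, N, and Q only — synapomorphy for {D, E, N, Q}.
All ingroup taxa share the derived state '0' for Trait 3; it defines the ingroup but does not resolve relationships within it.
Trait 4 (derived state '1') is unique to B (autapomorphy; uninformative for grouping).
Only D and N show the derived state '1' for Trait 5, supporting them as a clade.
Trait 6: derived state '1' in N only — an autapomorphy, so it tells us nothing about relationships among taxa.
Most parsimonious ingroup topology: ((E,(Q,(N,D))),B).
D and N form a cherry on this tree, so they are sister taxa.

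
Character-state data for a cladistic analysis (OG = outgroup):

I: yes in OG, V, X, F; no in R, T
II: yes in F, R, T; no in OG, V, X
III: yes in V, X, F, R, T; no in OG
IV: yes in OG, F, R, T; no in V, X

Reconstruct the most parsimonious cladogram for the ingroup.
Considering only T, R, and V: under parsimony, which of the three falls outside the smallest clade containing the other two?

V

Character polarity is set by the outgroup: the derived state is whichever differs from the outgroup's state, so for I, IV the derived state is 'no', and for the remaining characters it is 'yes'.
Only R and T show the derived state 'no' for I, supporting them as a clade.
II (derived state 'yes') is shared by F, R, and T — a synapomorphy uniting that clade.
All ingroup taxa share the derived state 'yes' for III; it defines the ingroup but does not resolve relationships within it.
IV (derived state 'no') is shared by V and X — a synapomorphy uniting that clade.
Most parsimonious ingroup topology: ((V,X),(F,(R,T))).
R and T share a more recent common ancestor with each other than either does with V, so V is the least closely related of the three.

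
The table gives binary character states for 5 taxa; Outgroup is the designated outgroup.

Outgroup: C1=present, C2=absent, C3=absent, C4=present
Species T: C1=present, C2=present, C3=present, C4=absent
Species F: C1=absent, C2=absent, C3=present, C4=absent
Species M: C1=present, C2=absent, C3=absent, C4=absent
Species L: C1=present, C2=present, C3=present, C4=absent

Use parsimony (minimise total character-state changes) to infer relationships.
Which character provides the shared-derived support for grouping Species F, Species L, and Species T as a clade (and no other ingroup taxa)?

C3

Character polarity is set by the outgroup: the derived state is whichever differs from the outgroup's state, so for C1, C4 the derived state is 'absent', and for the remaining characters it is 'present'.
C1 (derived state 'absent') is unique to Species F (autapomorphy; uninformative for grouping).
C2 (derived state 'present') is shared by Species L and Species T — a synapomorphy uniting that clade.
C3 (derived state 'present') is shared by Species F, Species L, and Species T — a synapomorphy uniting that clade.
All ingroup taxa share the derived state 'absent' for C4; it defines the ingroup but does not resolve relationships within it.
Most parsimonious ingroup topology: (((Species T,Species L),Species F),Species M).
The clade {Species F, Species L, Species T} is supported by C3: its derived state 'present' occurs in exactly those taxa and in no other taxon (including the outgroup).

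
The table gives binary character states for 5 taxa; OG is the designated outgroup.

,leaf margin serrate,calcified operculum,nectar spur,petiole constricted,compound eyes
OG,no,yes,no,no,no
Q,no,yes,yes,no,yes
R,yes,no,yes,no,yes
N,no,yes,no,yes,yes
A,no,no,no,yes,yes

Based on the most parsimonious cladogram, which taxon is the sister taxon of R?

Q

Character polarity is set by the outgroup: the derived state is whichever differs from the outgroup's state, so for calcified operculum the derived state is 'no', and for the remaining characters it is 'yes'.
leaf margin serrate (derived state 'yes') is unique to R (autapomorphy; uninformative for grouping).
calcified operculum groups A and R, which is incompatible with the clades supported by the remaining characters; treating it as convergent (homoplasy) costs fewer steps than any alternative tree.
nectar spur: derived state 'yes' in Q and R only — synapomorphy for {Q, R}.
petiole constricted (derived state 'yes') is shared by A and N — a synapomorphy uniting that clade.
All ingroup taxa share the derived state 'yes' for compound eyes; it defines the ingroup but does not resolve relationships within it.
Most parsimonious ingroup topology: ((Q,R),(N,A)).
R and Q form a cherry on this tree, so they are sister taxa.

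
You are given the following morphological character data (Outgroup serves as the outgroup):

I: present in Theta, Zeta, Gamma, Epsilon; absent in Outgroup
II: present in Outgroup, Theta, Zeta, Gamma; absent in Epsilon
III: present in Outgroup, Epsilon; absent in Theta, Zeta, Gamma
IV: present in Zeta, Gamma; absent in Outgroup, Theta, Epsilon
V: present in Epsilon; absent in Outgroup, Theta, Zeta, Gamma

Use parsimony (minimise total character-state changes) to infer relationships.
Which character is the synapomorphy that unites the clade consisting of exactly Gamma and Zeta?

Character polarity is set by the outgroup: the derived state is whichever differs from the outgroup's state, so for II, III the derived state is 'absent', and for the remaining characters it is 'present'.
I (derived state 'present') is shared by all ingroup taxa — unites the whole ingroup.
II: derived state 'absent' in Epsilon only — an autapomorphy, so it tells us nothing about relationships among taxa.
III: derived state 'absent' in Gamma, Theta, and Zeta only — synapomorphy for {Gamma, Theta, Zeta}.
Only Gamma and Zeta show the derived state 'present' for IV, supporting them as a clade.
V (derived state 'present') is unique to Epsilon (autapomorphy; uninformative for grouping).
Most parsimonious ingroup topology: ((Theta,(Zeta,Gamma)),Epsilon).
The clade {Gamma, Zeta} is supported by IV: its derived state 'present' occurs in exactly those taxa and in no other taxon (including the outgroup).

IV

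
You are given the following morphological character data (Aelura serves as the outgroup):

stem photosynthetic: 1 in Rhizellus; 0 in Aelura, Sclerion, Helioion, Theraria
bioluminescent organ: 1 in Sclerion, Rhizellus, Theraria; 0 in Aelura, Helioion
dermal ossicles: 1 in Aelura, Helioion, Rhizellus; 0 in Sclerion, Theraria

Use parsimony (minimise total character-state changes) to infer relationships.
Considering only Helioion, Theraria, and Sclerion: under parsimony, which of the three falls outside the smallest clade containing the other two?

Helioion

Character polarity is set by the outgroup: the derived state is whichever differs from the outgroup's state, so for dermal ossicles the derived state is '0', and for the remaining characters it is '1'.
stem photosynthetic: derived state '1' in Rhizellus only — an autapomorphy, so it tells us nothing about relationships among taxa.
bioluminescent organ: derived state '1' in Rhizellus, Sclerion, and Theraria only — synapomorphy for {Rhizellus, Sclerion, Theraria}.
dermal ossicles (derived state '0') is shared by Sclerion and Theraria — a synapomorphy uniting that clade.
Most parsimonious ingroup topology: (((Sclerion,Theraria),Rhizellus),Helioion).
Sclerion and Theraria share a more recent common ancestor with each other than either does with Helioion, so Helioion is the least closely related of the three.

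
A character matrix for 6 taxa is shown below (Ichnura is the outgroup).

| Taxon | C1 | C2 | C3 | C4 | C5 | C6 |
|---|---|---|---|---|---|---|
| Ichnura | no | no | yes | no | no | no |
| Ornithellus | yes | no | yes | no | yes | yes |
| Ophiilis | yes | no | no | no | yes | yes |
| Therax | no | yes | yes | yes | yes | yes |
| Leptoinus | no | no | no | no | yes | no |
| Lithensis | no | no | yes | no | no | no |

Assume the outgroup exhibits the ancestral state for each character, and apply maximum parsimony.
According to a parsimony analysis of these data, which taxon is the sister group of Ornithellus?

Ophiilis

Character polarity is set by the outgroup: the derived state is whichever differs from the outgroup's state, so for C3 the derived state is 'no', and for the remaining characters it is 'yes'.
C1: derived state 'yes' in Ophiilis and Ornithellus only — synapomorphy for {Ophiilis, Ornithellus}.
C2 (derived state 'yes') is unique to Therax (autapomorphy; uninformative for grouping).
C3 (state 'no') occurs in Leptoinus and Ophiilis but conflicts with the nesting implied by the other characters — most parsimoniously interpreted as homoplasy.
C4: derived state 'yes' in Therax only — an autapomorphy, so it tells us nothing about relationships among taxa.
Only Leptoinus, Ophiilis, Ornithellus, and Therax show the derived state 'yes' for C5, supporting them as a clade.
Only Ophiilis, Ornithellus, and Therax show the derived state 'yes' for C6, supporting them as a clade.
Most parsimonious ingroup topology: ((((Ornithellus,Ophiilis),Therax),Leptoinus),Lithensis).
Ornithellus and Ophiilis form a cherry on this tree, so they are sister taxa.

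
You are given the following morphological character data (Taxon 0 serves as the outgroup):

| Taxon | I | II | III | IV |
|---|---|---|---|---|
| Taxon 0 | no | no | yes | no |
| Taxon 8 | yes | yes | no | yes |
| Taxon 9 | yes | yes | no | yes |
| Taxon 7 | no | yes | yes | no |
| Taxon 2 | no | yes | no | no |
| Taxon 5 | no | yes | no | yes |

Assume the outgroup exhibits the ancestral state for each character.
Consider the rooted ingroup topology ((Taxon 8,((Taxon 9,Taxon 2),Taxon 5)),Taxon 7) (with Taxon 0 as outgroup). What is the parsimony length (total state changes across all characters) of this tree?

6

Map each character onto ((Taxon 8,((Taxon 9,Taxon 2),Taxon 5)),Taxon 7) (rooted by Taxon 0) and count the minimum state changes it requires (Fitch parsimony):
I: 2; II: 1; III: 1; IV: 2.
Total tree length = 6.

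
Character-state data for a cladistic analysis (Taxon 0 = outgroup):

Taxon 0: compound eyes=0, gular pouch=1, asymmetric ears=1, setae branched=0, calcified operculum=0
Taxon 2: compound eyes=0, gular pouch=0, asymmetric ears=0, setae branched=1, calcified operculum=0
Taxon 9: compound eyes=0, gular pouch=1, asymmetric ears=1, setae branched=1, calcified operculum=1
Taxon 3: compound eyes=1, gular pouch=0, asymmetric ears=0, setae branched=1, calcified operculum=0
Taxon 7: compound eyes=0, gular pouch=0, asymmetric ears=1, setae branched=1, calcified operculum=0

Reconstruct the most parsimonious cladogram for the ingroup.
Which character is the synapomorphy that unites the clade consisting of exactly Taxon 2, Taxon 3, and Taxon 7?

Character polarity is set by the outgroup: the derived state is whichever differs from the outgroup's state, so for gular pouch, asymmetric ears the derived state is '0', and for the remaining characters it is '1'.
compound eyes: derived state '1' in Taxon 3 only — an autapomorphy, so it tells us nothing about relationships among taxa.
Only Taxon 2, Taxon 3, and Taxon 7 show the derived state '0' for gular pouch, supporting them as a clade.
asymmetric ears (derived state '0') is shared by Taxon 2 and Taxon 3 — a synapomorphy uniting that clade.
setae branched (derived state '1') is shared by all ingroup taxa — unites the whole ingroup.
calcified operculum: derived state '1' in Taxon 9 only — an autapomorphy, so it tells us nothing about relationships among taxa.
Most parsimonious ingroup topology: (((Taxon 2,Taxon 3),Taxon 7),Taxon 9).
The clade {Taxon 2, Taxon 3, Taxon 7} is supported by gular pouch: its derived state '0' occurs in exactly those taxa and in no other taxon (including the outgroup).

gular pouch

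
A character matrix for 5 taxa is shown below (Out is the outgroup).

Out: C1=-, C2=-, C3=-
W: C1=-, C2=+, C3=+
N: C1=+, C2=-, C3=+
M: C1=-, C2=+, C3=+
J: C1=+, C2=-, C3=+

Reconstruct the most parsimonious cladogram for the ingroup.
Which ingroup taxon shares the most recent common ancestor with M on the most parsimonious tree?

The outgroup has state '-' for every character, so '+' is the derived state throughout.
C1: derived state '+' in J and N only — synapomorphy for {J, N}.
Only M and W show the derived state '+' for C2, supporting them as a clade.
C3 (derived state '+') is shared by all ingroup taxa — unites the whole ingroup.
Most parsimonious ingroup topology: ((W,M),(N,J)).
M and W form a cherry on this tree, so they are sister taxa.

W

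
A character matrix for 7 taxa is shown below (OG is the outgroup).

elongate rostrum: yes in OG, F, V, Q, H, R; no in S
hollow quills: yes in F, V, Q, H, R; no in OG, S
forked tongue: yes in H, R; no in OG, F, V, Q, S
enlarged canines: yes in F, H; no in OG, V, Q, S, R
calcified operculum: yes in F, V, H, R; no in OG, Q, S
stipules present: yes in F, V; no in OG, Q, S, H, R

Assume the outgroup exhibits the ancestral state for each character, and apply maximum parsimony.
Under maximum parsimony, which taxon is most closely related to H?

R

Character polarity is set by the outgroup: the derived state is whichever differs from the outgroup's state, so for elongate rostrum the derived state is 'no', and for the remaining characters it is 'yes'.
elongate rostrum (derived state 'no') is unique to S (autapomorphy; uninformative for grouping).
hollow quills (derived state 'yes') is shared by F, H, Q, R, and V — a synapomorphy uniting that clade.
Only H and R show the derived state 'yes' for forked tongue, supporting them as a clade.
enlarged canines groups F and H, which is incompatible with the clades supported by the remaining characters; treating it as convergent (homoplasy) costs fewer steps than any alternative tree.
Only F, H, R, and V show the derived state 'yes' for calcified operculum, supporting them as a clade.
stipules present: derived state 'yes' in F and V only — synapomorphy for {F, V}.
Most parsimonious ingroup topology: ((((F,V),(H,R)),Q),S).
H and R form a cherry on this tree, so they are sister taxa.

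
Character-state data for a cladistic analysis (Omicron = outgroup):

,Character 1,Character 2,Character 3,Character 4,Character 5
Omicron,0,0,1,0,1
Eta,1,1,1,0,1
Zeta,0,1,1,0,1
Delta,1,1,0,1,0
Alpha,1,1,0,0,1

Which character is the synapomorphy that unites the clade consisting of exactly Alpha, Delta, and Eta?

Character 1

Character polarity is set by the outgroup: the derived state is whichever differs from the outgroup's state, so for Character 3, Character 5 the derived state is '0', and for the remaining characters it is '1'.
Character 1: derived state '1' in Alpha, Delta, and Eta only — synapomorphy for {Alpha, Delta, Eta}.
Character 2 (derived state '1') is shared by all ingroup taxa — unites the whole ingroup.
Character 3: derived state '0' in Alpha and Delta only — synapomorphy for {Alpha, Delta}.
Character 4 (derived state '1') is unique to Delta (autapomorphy; uninformative for grouping).
Character 5 (derived state '0') is unique to Delta (autapomorphy; uninformative for grouping).
Most parsimonious ingroup topology: ((Eta,(Delta,Alpha)),Zeta).
The clade {Alpha, Delta, Eta} is supported by Character 1: its derived state '1' occurs in exactly those taxa and in no other taxon (including the outgroup).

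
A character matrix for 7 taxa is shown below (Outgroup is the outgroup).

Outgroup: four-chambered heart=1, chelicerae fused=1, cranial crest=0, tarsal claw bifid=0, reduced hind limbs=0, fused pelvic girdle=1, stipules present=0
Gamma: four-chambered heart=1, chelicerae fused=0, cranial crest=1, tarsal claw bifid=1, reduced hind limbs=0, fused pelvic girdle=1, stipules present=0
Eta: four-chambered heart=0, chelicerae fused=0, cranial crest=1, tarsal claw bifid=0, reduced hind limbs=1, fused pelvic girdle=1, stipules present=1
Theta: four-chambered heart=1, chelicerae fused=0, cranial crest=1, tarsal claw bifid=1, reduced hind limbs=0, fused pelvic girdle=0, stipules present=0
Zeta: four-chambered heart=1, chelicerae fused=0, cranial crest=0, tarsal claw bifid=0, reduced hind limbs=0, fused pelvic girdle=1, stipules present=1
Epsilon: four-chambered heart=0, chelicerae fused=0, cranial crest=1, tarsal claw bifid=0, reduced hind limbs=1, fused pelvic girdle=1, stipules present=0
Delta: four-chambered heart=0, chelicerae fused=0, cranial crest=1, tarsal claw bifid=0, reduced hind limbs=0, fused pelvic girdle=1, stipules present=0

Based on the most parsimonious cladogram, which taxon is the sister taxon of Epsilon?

Character polarity is set by the outgroup: the derived state is whichever differs from the outgroup's state, so for four-chambered heart, chelicerae fused, fused pelvic girdle the derived state is '0', and for the remaining characters it is '1'.
four-chambered heart: derived state '0' in Delta, Epsilon, and Eta only — synapomorphy for {Delta, Epsilon, Eta}.
chelicerae fused (derived state '0') is shared by all ingroup taxa — unites the whole ingroup.
cranial crest: derived state '1' in Delta, Epsilon, Eta, Gamma, and Theta only — synapomorphy for {Delta, Epsilon, Eta, Gamma, Theta}.
Only Gamma and Theta show the derived state '1' for tarsal claw bifid, supporting them as a clade.
reduced hind limbs: derived state '1' in Epsilon and Eta only — synapomorphy for {Epsilon, Eta}.
fused pelvic girdle: derived state '0' in Theta only — an autapomorphy, so it tells us nothing about relationships among taxa.
stipules present groups Eta and Zeta, which is incompatible with the clades supported by the remaining characters; treating it as convergent (homoplasy) costs fewer steps than any alternative tree.
Most parsimonious ingroup topology: (((Gamma,Theta),((Eta,Epsilon),Delta)),Zeta).
Epsilon and Eta form a cherry on this tree, so they are sister taxa.

Eta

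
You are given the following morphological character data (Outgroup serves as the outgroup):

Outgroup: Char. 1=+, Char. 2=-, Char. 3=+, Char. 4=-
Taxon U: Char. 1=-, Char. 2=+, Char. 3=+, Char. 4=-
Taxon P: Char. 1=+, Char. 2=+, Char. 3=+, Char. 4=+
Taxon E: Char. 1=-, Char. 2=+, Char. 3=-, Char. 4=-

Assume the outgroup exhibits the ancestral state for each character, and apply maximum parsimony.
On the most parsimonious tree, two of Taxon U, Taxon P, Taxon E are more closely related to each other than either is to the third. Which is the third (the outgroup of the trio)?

Character polarity is set by the outgroup: the derived state is whichever differs from the outgroup's state, so for Char. 1, Char. 3 the derived state is '-', and for the remaining characters it is '+'.
Char. 1: derived state '-' in Taxon E and Taxon U only — synapomorphy for {Taxon E, Taxon U}.
All ingroup taxa share the derived state '+' for Char. 2; it defines the ingroup but does not resolve relationships within it.
Char. 3: derived state '-' in Taxon E only — an autapomorphy, so it tells us nothing about relationships among taxa.
Char. 4 (derived state '+') is unique to Taxon P (autapomorphy; uninformative for grouping).
Most parsimonious ingroup topology: ((Taxon U,Taxon E),Taxon P).
Taxon E and Taxon U share a more recent common ancestor with each other than either does with Taxon P, so Taxon P is the least closely related of the three.

Taxon P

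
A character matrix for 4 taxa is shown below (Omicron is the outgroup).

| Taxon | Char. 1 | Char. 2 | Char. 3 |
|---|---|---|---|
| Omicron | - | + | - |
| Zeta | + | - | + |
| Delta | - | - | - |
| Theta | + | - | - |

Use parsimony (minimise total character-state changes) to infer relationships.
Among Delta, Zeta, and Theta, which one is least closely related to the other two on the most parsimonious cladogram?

Delta

Character polarity is set by the outgroup: the derived state is whichever differs from the outgroup's state, so for Char. 2 the derived state is '-', and for the remaining characters it is '+'.
Char. 1 (derived state '+') is shared by Theta and Zeta — a synapomorphy uniting that clade.
All ingroup taxa share the derived state '-' for Char. 2; it defines the ingroup but does not resolve relationships within it.
Char. 3 (derived state '+') is unique to Zeta (autapomorphy; uninformative for grouping).
Most parsimonious ingroup topology: ((Zeta,Theta),Delta).
Zeta and Theta share a more recent common ancestor with each other than either does with Delta, so Delta is the least closely related of the three.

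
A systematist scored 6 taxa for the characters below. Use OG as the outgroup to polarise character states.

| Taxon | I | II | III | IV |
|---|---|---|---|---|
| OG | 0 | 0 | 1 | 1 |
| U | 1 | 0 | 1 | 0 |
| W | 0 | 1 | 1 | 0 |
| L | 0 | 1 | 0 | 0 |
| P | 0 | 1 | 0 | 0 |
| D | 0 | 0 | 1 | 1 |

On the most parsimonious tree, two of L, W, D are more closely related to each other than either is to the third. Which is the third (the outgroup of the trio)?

D

Character polarity is set by the outgroup: the derived state is whichever differs from the outgroup's state, so for III, IV the derived state is '0', and for the remaining characters it is '1'.
I: derived state '1' in U only — an autapomorphy, so it tells us nothing about relationships among taxa.
Only L, P, and W show the derived state '1' for II, supporting them as a clade.
III: derived state '0' in L and P only — synapomorphy for {L, P}.
IV: derived state '0' in L, P, U, and W only — synapomorphy for {L, P, U, W}.
Most parsimonious ingroup topology: ((U,(W,(L,P))),D).
L and W share a more recent common ancestor with each other than either does with D, so D is the least closely related of the three.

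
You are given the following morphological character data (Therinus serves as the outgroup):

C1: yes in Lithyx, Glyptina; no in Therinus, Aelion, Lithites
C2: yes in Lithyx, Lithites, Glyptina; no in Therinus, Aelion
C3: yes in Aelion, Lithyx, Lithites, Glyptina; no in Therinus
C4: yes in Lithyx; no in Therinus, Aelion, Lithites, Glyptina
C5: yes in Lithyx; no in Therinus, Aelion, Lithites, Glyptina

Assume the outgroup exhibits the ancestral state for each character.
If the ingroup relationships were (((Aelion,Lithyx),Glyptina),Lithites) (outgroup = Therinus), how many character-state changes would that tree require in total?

Map each character onto (((Aelion,Lithyx),Glyptina),Lithites) (rooted by Therinus) and count the minimum state changes it requires (Fitch parsimony):
C1: 2; C2: 2; C3: 1; C4: 1; C5: 1.
Total tree length = 7.

7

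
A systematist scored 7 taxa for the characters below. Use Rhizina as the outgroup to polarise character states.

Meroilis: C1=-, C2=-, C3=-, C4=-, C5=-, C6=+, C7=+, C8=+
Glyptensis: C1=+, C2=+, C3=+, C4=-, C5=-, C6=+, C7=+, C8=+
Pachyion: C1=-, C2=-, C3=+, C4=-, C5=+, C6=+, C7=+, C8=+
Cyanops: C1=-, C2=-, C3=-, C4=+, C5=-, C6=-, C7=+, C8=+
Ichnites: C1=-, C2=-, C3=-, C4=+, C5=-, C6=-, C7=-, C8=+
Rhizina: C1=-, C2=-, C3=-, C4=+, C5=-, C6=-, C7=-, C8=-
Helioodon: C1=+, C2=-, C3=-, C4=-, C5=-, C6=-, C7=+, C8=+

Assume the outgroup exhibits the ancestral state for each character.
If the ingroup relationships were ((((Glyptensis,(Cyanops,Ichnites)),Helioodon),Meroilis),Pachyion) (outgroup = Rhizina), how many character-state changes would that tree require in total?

Map each character onto ((((Glyptensis,(Cyanops,Ichnites)),Helioodon),Meroilis),Pachyion) (rooted by Rhizina) and count the minimum state changes it requires (Fitch parsimony):
C1: 2; C2: 1; C3: 2; C4: 2; C5: 1; C6: 3; C7: 2; C8: 1.
Total tree length = 14.

14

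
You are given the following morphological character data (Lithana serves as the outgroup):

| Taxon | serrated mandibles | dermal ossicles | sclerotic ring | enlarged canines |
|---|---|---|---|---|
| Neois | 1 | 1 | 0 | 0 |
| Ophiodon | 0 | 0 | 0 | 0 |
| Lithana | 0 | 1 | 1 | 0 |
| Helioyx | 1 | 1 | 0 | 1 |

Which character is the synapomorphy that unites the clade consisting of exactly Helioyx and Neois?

Character polarity is set by the outgroup: the derived state is whichever differs from the outgroup's state, so for dermal ossicles, sclerotic ring the derived state is '0', and for the remaining characters it is '1'.
serrated mandibles: derived state '1' in Helioyx and Neois only — synapomorphy for {Helioyx, Neois}.
dermal ossicles: derived state '0' in Ophiodon only — an autapomorphy, so it tells us nothing about relationships among taxa.
sclerotic ring (derived state '0') is shared by all ingroup taxa — unites the whole ingroup.
enlarged canines: derived state '1' in Helioyx only — an autapomorphy, so it tells us nothing about relationships among taxa.
Most parsimonious ingroup topology: ((Helioyx,Neois),Ophiodon).
The clade {Helioyx, Neois} is supported by serrated mandibles: its derived state '1' occurs in exactly those taxa and in no other taxon (including the outgroup).

serrated mandibles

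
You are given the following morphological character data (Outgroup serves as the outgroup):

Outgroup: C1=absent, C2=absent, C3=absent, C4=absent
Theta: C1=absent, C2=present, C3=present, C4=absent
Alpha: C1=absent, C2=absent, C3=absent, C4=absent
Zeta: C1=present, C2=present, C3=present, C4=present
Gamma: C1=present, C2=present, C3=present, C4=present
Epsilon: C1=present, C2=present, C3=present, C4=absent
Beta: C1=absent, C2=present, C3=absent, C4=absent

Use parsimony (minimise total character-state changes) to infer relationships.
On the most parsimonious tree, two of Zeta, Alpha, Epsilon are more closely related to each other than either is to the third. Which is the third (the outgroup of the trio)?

Alpha

The outgroup has state 'absent' for every character, so 'present' is the derived state throughout.
C1: derived state 'present' in Epsilon, Gamma, and Zeta only — synapomorphy for {Epsilon, Gamma, Zeta}.
Only Beta, Epsilon, Gamma, Theta, and Zeta show the derived state 'present' for C2, supporting them as a clade.
Only Epsilon, Gamma, Theta, and Zeta show the derived state 'present' for C3, supporting them as a clade.
C4 (derived state 'present') is shared by Gamma and Zeta — a synapomorphy uniting that clade.
Most parsimonious ingroup topology: (((Theta,((Zeta,Gamma),Epsilon)),Beta),Alpha).
Epsilon and Zeta share a more recent common ancestor with each other than either does with Alpha, so Alpha is the least closely related of the three.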